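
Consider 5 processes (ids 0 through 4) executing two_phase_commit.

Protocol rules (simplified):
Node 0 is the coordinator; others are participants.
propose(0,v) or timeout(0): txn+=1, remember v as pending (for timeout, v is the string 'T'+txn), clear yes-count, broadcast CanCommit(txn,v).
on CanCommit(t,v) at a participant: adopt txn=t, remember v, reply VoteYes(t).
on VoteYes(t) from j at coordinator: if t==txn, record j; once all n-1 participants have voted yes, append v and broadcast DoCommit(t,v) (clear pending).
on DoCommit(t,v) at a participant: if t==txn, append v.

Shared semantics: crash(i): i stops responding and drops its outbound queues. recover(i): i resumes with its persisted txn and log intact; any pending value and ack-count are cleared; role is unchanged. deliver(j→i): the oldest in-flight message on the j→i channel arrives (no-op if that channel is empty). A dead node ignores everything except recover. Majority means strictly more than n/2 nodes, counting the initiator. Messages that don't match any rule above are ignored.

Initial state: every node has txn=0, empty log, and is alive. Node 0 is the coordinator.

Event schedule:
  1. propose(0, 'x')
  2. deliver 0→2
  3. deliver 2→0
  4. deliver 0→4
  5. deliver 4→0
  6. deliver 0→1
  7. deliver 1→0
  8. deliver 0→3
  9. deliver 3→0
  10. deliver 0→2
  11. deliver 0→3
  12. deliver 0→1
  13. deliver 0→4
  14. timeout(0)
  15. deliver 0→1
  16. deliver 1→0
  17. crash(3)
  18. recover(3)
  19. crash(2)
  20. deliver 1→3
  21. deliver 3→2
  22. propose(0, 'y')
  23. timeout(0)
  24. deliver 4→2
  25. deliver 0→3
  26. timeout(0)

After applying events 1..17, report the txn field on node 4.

e1 propose(0,'x'): 0[coor,t=1,-]
e2 deliver 0→2: 2[part,t=1,-]
e3 deliver 2→0: ·
e4 deliver 0→4: 4[part,t=1,-]
e5 deliver 4→0: ·
e6 deliver 0→1: 1[part,t=1,-]
e7 deliver 1→0: ·
e8 deliver 0→3: 3[part,t=1,-]
e9 deliver 3→0: 0[coor,t=1,x]
e10 deliver 0→2: 2[part,t=1,x]
e11 deliver 0→3: 3[part,t=1,x]
e12 deliver 0→1: 1[part,t=1,x]
e13 deliver 0→4: 4[part,t=1,x]
e14 timeout(0): 0[coor,t=2,x]
e15 deliver 0→1: 1[part,t=2,x]
e16 deliver 1→0: ·
e17 crash(3): 3[✗part,t=1,x]

1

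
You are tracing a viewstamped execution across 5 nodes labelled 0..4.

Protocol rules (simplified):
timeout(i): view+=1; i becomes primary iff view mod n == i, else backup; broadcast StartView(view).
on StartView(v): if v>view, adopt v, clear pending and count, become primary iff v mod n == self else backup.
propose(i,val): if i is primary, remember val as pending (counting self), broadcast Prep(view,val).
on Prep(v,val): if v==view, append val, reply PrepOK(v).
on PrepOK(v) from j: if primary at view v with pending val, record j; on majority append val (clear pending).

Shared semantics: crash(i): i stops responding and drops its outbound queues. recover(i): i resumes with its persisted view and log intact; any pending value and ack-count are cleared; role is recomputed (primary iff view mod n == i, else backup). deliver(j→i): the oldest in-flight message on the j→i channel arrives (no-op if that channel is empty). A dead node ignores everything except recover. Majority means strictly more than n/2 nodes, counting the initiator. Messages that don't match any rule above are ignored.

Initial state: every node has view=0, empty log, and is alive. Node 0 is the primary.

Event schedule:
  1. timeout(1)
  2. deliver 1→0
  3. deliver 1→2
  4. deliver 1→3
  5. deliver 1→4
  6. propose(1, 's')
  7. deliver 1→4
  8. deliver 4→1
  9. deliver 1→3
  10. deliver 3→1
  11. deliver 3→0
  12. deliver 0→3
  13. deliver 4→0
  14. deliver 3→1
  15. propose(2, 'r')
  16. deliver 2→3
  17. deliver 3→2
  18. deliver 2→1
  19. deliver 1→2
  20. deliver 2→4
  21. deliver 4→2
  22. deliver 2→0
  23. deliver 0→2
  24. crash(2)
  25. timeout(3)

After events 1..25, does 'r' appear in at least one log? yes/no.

after 1 — timeout(1): n1:prim/v1/[-]
after 2 — deliver 1→0: n0:back/v1/[-]
after 3 — deliver 1→2: n2:back/v1/[-]
after 4 — deliver 1→3: n3:back/v1/[-]
after 5 — deliver 1→4: n4:back/v1/[-]
after 6 — propose(1,'s'): ·
after 7 — deliver 1→4: n4:back/v1/[s]
after 8 — deliver 4→1: ·
after 9 — deliver 1→3: n3:back/v1/[s]
after 10 — deliver 3→1: n1:prim/v1/[s]
after 11 — deliver 3→0: ·
after 12 — deliver 0→3: ·
after 13 — deliver 4→0: ·
after 14 — deliver 3→1: ·
after 15 — propose(2,'r'): ·
after 16 — deliver 2→3: ·
after 17 — deliver 3→2: ·
after 18 — deliver 2→1: ·
after 19 — deliver 1→2: n2:back/v1/[s]
after 20 — deliver 2→4: ·
after 21 — deliver 4→2: ·
after 22 — deliver 2→0: ·
after 23 — deliver 0→2: ·
after 24 — crash(2): n2:✗back/v1/[s]
after 25 — timeout(3): n3:back/v2/[s]

no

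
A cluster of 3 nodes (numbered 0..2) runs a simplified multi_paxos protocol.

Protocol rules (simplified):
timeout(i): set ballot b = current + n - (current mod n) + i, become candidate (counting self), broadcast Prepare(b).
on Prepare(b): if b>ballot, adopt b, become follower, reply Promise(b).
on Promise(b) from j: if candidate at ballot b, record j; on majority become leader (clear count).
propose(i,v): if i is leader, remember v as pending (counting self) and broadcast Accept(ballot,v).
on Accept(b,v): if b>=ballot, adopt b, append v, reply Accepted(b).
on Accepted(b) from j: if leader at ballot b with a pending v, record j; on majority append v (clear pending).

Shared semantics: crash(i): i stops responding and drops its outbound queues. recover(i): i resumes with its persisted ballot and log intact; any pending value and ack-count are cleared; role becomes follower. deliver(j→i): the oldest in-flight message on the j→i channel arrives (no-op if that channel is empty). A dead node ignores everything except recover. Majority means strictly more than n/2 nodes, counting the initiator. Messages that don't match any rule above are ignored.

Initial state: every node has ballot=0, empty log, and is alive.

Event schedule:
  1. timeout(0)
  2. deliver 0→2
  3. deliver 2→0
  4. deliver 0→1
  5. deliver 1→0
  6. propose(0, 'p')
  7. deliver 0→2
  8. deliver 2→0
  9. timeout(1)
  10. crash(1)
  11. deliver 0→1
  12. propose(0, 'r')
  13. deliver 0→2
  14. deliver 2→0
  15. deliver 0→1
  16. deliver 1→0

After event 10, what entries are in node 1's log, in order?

e1 timeout(0): 0[cand,b=3,-]
e2 deliver 0→2: 2[foll,b=3,-]
e3 deliver 2→0: 0[lead,b=3,-]
e4 deliver 0→1: 1[foll,b=3,-]
e5 deliver 1→0: ·
e6 propose(0,'p'): ·
e7 deliver 0→2: 2[foll,b=3,p]
e8 deliver 2→0: 0[lead,b=3,p]
e9 timeout(1): 1[cand,b=7,-]
e10 crash(1): 1[✗cand,b=7,-]

empty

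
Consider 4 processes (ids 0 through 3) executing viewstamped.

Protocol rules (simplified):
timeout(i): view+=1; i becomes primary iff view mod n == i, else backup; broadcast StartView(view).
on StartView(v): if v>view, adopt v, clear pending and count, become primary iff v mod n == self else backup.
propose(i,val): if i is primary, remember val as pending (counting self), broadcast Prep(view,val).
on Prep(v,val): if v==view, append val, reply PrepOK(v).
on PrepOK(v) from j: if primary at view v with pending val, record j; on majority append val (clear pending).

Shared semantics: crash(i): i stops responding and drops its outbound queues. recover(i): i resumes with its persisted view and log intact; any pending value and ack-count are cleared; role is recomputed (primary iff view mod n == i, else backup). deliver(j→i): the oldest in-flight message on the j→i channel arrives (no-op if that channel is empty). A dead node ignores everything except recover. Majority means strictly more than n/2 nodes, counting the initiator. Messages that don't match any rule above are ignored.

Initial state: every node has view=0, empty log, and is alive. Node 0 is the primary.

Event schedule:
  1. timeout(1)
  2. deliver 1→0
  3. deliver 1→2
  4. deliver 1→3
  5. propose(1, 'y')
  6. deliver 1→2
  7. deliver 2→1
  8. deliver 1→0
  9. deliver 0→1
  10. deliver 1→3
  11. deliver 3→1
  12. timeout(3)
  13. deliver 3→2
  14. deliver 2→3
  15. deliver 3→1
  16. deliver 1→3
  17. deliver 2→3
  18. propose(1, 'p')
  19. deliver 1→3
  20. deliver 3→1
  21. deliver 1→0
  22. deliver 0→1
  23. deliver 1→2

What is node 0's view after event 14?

[1] timeout(1) → N1(prim v1 [-])
[2] deliver 1→0 → N0(back v1 [-])
[3] deliver 1→2 → N2(back v1 [-])
[4] deliver 1→3 → N3(back v1 [-])
[5] propose(1,'y') → ∅
[6] deliver 1→2 → N2(back v1 [y])
[7] deliver 2→1 → ∅
[8] deliver 1→0 → N0(back v1 [y])
[9] deliver 0→1 → N1(prim v1 [y])
[10] deliver 1→3 → N3(back v1 [y])
[11] deliver 3→1 → ∅
[12] timeout(3) → N3(back v2 [y])
[13] deliver 3→2 → N2(prim v2 [y])
[14] deliver 2→3 → ∅

1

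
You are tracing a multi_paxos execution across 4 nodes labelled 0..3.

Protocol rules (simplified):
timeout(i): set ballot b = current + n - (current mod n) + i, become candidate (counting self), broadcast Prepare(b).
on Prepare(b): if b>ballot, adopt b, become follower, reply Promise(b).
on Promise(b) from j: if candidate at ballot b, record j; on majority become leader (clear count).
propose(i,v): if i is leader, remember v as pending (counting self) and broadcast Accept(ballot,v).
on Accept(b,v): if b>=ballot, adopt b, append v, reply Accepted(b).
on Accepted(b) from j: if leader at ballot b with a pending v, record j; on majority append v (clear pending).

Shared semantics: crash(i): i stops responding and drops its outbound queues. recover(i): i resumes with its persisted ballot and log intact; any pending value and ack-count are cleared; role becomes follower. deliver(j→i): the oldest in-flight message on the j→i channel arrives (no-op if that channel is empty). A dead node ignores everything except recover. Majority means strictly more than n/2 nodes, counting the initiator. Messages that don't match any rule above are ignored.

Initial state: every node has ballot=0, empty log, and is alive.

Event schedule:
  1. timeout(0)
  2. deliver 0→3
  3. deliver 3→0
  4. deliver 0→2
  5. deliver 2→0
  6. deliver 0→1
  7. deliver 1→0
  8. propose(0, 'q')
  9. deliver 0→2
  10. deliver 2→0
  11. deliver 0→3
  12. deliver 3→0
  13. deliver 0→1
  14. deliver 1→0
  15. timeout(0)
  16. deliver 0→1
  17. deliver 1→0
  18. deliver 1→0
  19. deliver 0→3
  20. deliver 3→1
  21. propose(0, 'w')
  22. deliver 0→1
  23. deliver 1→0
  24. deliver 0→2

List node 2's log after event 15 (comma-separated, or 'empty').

q

step 1 timeout(0): 0={cand,b=4,log=-}
step 2 deliver 0→3: 3={foll,b=4,log=-}
step 3 deliver 3→0: —
step 4 deliver 0→2: 2={foll,b=4,log=-}
step 5 deliver 2→0: 0={lead,b=4,log=-}
step 6 deliver 0→1: 1={foll,b=4,log=-}
step 7 deliver 1→0: —
step 8 propose(0,'q'): —
step 9 deliver 0→2: 2={foll,b=4,log=q}
step 10 deliver 2→0: —
step 11 deliver 0→3: 3={foll,b=4,log=q}
step 12 deliver 3→0: 0={lead,b=4,log=q}
step 13 deliver 0→1: 1={foll,b=4,log=q}
step 14 deliver 1→0: —
step 15 timeout(0): 0={cand,b=8,log=q}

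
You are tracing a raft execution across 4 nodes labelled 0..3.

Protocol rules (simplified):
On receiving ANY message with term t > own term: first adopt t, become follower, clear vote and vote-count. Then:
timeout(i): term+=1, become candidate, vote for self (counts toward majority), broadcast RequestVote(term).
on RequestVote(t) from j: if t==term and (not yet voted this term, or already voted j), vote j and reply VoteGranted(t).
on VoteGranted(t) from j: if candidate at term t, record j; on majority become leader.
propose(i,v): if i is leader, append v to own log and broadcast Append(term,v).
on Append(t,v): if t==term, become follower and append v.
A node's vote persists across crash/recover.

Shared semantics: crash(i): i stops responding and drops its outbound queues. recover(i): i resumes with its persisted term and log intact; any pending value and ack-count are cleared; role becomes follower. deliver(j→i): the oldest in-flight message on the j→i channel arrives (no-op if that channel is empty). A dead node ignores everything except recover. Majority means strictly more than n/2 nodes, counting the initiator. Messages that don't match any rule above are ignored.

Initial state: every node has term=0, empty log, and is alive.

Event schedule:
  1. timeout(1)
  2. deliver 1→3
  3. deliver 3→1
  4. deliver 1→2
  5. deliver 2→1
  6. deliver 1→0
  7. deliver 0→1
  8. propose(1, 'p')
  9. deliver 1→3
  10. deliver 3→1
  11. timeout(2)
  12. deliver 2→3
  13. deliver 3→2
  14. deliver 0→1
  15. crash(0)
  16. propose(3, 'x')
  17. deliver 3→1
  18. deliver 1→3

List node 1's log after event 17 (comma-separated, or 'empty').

step 1 timeout(1): 1={cand,t=1,log=-}
step 2 deliver 1→3: 3={foll,t=1,log=-}
step 3 deliver 3→1: —
step 4 deliver 1→2: 2={foll,t=1,log=-}
step 5 deliver 2→1: 1={lead,t=1,log=-}
step 6 deliver 1→0: 0={foll,t=1,log=-}
step 7 deliver 0→1: —
step 8 propose(1,'p'): 1={lead,t=1,log=p}
step 9 deliver 1→3: 3={foll,t=1,log=p}
step 10 deliver 3→1: —
step 11 timeout(2): 2={cand,t=2,log=-}
step 12 deliver 2→3: 3={foll,t=2,log=p}
step 13 deliver 3→2: —
step 14 deliver 0→1: —
step 15 crash(0): 0={✗foll,t=1,log=-}
step 16 propose(3,'x'): —
step 17 deliver 3→1: —

p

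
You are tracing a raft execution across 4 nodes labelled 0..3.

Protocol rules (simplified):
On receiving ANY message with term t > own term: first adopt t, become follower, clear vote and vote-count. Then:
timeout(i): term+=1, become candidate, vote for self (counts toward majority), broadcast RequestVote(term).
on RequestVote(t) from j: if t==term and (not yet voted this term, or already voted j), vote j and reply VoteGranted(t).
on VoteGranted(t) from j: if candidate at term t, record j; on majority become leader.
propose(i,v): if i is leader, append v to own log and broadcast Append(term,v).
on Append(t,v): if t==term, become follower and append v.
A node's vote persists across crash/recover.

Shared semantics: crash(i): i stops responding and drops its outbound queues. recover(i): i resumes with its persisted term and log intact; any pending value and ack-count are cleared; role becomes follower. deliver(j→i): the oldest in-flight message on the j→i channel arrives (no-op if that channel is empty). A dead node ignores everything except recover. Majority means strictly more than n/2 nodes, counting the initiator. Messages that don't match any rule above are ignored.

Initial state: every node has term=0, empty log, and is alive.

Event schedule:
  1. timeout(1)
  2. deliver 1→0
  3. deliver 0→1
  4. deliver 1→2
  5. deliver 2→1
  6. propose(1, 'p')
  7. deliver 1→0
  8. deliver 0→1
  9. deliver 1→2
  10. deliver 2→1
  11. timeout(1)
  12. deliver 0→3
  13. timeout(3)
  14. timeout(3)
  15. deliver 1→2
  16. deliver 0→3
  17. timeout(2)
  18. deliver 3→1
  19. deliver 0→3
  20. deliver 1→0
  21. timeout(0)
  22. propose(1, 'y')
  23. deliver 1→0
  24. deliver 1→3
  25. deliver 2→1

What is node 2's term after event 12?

1

1. timeout(1):  <1:cand t1 ->
2. deliver 1→0:  <0:foll t1 ->
3. deliver 0→1:  nop
4. deliver 1→2:  <2:foll t1 ->
5. deliver 2→1:  <1:lead t1 ->
6. propose(1,'p'):  <1:lead t1 p>
7. deliver 1→0:  <0:foll t1 p>
8. deliver 0→1:  nop
9. deliver 1→2:  <2:foll t1 p>
10. deliver 2→1:  nop
11. timeout(1):  <1:cand t2 p>
12. deliver 0→3:  nop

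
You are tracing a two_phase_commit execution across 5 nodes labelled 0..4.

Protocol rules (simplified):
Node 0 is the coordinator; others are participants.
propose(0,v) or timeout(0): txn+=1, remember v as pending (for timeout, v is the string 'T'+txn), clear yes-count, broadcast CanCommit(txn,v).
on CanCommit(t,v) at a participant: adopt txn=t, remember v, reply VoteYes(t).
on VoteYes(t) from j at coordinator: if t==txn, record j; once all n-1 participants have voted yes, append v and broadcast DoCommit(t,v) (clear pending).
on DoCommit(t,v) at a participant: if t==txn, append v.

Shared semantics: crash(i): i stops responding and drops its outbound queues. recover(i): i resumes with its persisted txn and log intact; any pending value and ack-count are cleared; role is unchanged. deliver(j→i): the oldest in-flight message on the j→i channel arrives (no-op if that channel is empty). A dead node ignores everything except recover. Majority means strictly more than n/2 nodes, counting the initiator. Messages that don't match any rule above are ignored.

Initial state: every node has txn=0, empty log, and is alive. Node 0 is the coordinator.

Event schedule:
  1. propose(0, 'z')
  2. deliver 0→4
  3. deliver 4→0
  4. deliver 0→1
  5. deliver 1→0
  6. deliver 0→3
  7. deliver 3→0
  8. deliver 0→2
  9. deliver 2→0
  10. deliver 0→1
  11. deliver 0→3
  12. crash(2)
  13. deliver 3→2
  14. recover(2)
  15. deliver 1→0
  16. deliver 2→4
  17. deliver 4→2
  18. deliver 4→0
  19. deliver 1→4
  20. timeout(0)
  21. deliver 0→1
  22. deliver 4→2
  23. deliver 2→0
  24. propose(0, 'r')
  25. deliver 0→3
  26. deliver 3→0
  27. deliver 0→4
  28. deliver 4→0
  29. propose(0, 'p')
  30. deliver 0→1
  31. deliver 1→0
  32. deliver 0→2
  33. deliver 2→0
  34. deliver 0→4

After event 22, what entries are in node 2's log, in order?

empty

1. propose(0,'z'):  <0:coor t1 ->
2. deliver 0→4:  <4:part t1 ->
3. deliver 4→0:  nop
4. deliver 0→1:  <1:part t1 ->
5. deliver 1→0:  nop
6. deliver 0→3:  <3:part t1 ->
7. deliver 3→0:  nop
8. deliver 0→2:  <2:part t1 ->
9. deliver 2→0:  <0:coor t1 z>
10. deliver 0→1:  <1:part t1 z>
11. deliver 0→3:  <3:part t1 z>
12. crash(2):  <2:✗part t1 ->
13. deliver 3→2:  nop
14. recover(2):  <2:part t1 ->
15. deliver 1→0:  nop
16. deliver 2→4:  nop
17. deliver 4→2:  nop
18. deliver 4→0:  nop
19. deliver 1→4:  nop
20. timeout(0):  <0:coor t2 z>
21. deliver 0→1:  <1:part t2 z>
22. deliver 4→2:  nop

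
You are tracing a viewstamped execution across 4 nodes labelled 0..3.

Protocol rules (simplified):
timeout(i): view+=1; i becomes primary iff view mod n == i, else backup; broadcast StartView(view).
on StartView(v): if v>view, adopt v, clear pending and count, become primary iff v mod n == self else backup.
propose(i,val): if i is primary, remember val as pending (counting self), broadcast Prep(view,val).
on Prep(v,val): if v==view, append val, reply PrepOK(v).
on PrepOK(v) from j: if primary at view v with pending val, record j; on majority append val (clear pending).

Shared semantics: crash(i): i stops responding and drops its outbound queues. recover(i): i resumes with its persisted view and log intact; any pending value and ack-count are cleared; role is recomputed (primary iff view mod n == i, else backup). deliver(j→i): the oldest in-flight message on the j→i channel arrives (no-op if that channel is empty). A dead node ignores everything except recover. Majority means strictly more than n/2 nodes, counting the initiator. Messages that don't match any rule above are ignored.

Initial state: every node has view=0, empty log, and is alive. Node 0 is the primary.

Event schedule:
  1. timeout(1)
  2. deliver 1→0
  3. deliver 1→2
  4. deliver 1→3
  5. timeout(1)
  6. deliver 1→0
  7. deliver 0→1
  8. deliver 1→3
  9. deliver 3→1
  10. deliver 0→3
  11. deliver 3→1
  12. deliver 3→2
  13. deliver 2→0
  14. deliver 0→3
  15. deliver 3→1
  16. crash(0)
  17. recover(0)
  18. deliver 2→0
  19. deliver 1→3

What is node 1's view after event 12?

2

[1] timeout(1) → N1(prim v1 [-])
[2] deliver 1→0 → N0(back v1 [-])
[3] deliver 1→2 → N2(back v1 [-])
[4] deliver 1→3 → N3(back v1 [-])
[5] timeout(1) → N1(back v2 [-])
[6] deliver 1→0 → N0(back v2 [-])
[7] deliver 0→1 → ∅
[8] deliver 1→3 → N3(back v2 [-])
[9] deliver 3→1 → ∅
[10] deliver 0→3 → ∅
[11] deliver 3→1 → ∅
[12] deliver 3→2 → ∅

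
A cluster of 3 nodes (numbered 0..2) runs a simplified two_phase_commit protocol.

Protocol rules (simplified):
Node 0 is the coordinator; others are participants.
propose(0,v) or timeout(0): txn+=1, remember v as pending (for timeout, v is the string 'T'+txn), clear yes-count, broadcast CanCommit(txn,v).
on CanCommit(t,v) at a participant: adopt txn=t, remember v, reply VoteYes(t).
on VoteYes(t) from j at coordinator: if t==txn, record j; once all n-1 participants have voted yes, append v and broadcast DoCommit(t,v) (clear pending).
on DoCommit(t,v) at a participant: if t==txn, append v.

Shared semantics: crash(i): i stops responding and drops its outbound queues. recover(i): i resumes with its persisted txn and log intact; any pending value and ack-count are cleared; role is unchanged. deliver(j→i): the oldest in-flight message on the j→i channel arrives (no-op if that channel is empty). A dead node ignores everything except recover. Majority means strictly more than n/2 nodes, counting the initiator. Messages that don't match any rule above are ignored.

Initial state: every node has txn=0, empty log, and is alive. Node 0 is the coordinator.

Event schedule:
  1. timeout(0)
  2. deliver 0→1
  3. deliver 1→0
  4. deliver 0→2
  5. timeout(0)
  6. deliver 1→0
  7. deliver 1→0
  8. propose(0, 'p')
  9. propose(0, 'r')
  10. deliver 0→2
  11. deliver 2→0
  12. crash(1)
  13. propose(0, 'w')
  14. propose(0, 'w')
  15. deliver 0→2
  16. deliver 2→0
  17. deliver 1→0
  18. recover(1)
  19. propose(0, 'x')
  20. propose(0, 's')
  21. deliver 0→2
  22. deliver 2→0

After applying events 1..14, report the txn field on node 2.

2

after 1 — timeout(0): n0:coor/t1/[-]
after 2 — deliver 0→1: n1:part/t1/[-]
after 3 — deliver 1→0: ·
after 4 — deliver 0→2: n2:part/t1/[-]
after 5 — timeout(0): n0:coor/t2/[-]
after 6 — deliver 1→0: ·
after 7 — deliver 1→0: ·
after 8 — propose(0,'p'): n0:coor/t3/[-]
after 9 — propose(0,'r'): n0:coor/t4/[-]
after 10 — deliver 0→2: n2:part/t2/[-]
after 11 — deliver 2→0: ·
after 12 — crash(1): n1:✗part/t1/[-]
after 13 — propose(0,'w'): n0:coor/t5/[-]
after 14 — propose(0,'w'): n0:coor/t6/[-]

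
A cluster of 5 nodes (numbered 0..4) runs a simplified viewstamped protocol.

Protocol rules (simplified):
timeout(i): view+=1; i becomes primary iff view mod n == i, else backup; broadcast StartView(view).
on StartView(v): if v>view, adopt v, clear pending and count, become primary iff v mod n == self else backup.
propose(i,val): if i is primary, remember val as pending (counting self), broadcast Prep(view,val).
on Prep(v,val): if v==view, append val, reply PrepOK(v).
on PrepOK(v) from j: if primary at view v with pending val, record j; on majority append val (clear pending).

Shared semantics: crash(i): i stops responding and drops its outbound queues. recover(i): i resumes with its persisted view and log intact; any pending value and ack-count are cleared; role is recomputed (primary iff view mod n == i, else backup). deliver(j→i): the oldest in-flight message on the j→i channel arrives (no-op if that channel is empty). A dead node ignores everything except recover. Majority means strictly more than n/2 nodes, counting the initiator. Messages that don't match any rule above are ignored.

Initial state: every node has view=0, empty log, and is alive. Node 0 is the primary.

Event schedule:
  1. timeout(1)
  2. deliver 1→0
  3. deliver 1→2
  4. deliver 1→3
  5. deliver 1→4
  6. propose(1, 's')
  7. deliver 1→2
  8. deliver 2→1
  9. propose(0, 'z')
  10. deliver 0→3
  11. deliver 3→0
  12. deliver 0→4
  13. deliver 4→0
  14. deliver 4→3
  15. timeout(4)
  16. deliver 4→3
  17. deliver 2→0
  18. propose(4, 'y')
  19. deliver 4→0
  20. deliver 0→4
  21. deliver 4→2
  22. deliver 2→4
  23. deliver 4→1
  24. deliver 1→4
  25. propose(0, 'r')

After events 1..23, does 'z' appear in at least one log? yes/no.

no

1. timeout(1):  <1:prim v1 ->
2. deliver 1→0:  <0:back v1 ->
3. deliver 1→2:  <2:back v1 ->
4. deliver 1→3:  <3:back v1 ->
5. deliver 1→4:  <4:back v1 ->
6. propose(1,'s'):  nop
7. deliver 1→2:  <2:back v1 s>
8. deliver 2→1:  nop
9. propose(0,'z'):  nop
10. deliver 0→3:  nop
11. deliver 3→0:  nop
12. deliver 0→4:  nop
13. deliver 4→0:  nop
14. deliver 4→3:  nop
15. timeout(4):  <4:back v2 ->
16. deliver 4→3:  <3:back v2 ->
17. deliver 2→0:  nop
18. propose(4,'y'):  nop
19. deliver 4→0:  <0:back v2 ->
20. deliver 0→4:  nop
21. deliver 4→2:  <2:prim v2 s>
22. deliver 2→4:  nop
23. deliver 4→1:  <1:back v2 ->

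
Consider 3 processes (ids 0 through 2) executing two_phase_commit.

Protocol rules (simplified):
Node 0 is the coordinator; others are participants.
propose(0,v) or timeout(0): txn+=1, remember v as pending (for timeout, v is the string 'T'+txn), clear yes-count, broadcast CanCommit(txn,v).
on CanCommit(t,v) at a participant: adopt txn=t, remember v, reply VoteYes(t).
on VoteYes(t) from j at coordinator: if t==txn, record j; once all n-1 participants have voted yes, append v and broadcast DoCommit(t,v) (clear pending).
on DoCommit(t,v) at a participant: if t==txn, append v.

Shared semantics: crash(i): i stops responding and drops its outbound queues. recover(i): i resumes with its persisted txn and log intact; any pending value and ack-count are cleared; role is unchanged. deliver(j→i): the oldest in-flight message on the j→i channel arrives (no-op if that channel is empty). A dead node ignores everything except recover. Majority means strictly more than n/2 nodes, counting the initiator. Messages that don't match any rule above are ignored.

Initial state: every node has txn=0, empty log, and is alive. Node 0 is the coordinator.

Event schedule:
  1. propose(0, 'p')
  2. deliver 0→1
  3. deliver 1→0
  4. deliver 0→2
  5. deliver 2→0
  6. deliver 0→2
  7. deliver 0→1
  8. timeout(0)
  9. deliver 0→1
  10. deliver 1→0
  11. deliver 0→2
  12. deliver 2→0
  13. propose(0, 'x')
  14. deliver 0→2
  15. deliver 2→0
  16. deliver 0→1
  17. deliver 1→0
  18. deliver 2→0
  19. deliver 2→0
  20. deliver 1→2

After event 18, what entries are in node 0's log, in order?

step 1 propose(0,'p'): 0={coor,t=1,log=-}
step 2 deliver 0→1: 1={part,t=1,log=-}
step 3 deliver 1→0: —
step 4 deliver 0→2: 2={part,t=1,log=-}
step 5 deliver 2→0: 0={coor,t=1,log=p}
step 6 deliver 0→2: 2={part,t=1,log=p}
step 7 deliver 0→1: 1={part,t=1,log=p}
step 8 timeout(0): 0={coor,t=2,log=p}
step 9 deliver 0→1: 1={part,t=2,log=p}
step 10 deliver 1→0: —
step 11 deliver 0→2: 2={part,t=2,log=p}
step 12 deliver 2→0: 0={coor,t=2,log=p,T2}
step 13 propose(0,'x'): 0={coor,t=3,log=p,T2}
step 14 deliver 0→2: 2={part,t=2,log=p,T2}
step 15 deliver 2→0: —
step 16 deliver 0→1: 1={part,t=2,log=p,T2}
step 17 deliver 1→0: —
step 18 deliver 2→0: —

p,T2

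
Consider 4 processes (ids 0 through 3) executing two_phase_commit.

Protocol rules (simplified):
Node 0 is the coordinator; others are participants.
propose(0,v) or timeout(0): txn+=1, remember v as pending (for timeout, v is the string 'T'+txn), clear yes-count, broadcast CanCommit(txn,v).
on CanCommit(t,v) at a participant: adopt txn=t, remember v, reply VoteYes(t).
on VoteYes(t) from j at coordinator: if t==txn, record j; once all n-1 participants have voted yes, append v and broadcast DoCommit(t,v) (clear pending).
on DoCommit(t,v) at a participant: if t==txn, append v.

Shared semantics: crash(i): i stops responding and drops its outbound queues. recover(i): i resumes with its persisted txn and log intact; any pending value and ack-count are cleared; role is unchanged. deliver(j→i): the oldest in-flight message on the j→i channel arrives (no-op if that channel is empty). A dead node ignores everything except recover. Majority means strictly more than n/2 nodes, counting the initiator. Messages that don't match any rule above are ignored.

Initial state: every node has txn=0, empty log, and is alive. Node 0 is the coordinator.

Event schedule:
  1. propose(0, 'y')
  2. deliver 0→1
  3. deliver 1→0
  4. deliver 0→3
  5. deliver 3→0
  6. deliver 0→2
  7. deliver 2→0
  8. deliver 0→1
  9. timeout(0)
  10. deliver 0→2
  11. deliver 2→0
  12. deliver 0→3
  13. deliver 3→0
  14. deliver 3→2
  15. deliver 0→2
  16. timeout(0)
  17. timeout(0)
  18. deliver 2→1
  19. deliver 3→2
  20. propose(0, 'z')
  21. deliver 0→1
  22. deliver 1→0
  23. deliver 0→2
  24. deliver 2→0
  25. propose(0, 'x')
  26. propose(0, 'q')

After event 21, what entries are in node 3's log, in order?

y

e1 propose(0,'y'): 0[coor,t=1,-]
e2 deliver 0→1: 1[part,t=1,-]
e3 deliver 1→0: ·
e4 deliver 0→3: 3[part,t=1,-]
e5 deliver 3→0: ·
e6 deliver 0→2: 2[part,t=1,-]
e7 deliver 2→0: 0[coor,t=1,y]
e8 deliver 0→1: 1[part,t=1,y]
e9 timeout(0): 0[coor,t=2,y]
e10 deliver 0→2: 2[part,t=1,y]
e11 deliver 2→0: ·
e12 deliver 0→3: 3[part,t=1,y]
e13 deliver 3→0: ·
e14 deliver 3→2: ·
e15 deliver 0→2: 2[part,t=2,y]
e16 timeout(0): 0[coor,t=3,y]
e17 timeout(0): 0[coor,t=4,y]
e18 deliver 2→1: ·
e19 deliver 3→2: ·
e20 propose(0,'z'): 0[coor,t=5,y]
e21 deliver 0→1: 1[part,t=2,y]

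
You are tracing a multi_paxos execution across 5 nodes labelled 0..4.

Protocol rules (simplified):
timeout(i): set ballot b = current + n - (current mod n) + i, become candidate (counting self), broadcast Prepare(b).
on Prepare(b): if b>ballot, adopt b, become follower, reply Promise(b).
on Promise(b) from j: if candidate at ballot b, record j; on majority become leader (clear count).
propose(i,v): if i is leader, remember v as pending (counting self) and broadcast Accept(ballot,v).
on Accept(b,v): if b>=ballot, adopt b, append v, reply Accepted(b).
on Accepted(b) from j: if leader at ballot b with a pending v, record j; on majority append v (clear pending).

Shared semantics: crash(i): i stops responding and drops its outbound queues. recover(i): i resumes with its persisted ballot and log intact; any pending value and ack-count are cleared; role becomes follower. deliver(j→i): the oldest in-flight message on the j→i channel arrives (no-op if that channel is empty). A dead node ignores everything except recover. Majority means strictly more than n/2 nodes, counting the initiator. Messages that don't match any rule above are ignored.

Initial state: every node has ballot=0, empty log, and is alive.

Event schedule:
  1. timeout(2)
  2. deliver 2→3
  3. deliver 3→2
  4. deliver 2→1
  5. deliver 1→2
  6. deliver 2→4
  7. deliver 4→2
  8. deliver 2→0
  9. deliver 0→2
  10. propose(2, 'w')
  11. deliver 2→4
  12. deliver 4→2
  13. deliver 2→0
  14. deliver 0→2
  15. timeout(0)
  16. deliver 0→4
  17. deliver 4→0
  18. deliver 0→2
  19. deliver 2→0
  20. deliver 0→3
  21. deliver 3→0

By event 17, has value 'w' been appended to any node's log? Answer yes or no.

1. timeout(2):  <2:cand b7 ->
2. deliver 2→3:  <3:foll b7 ->
3. deliver 3→2:  nop
4. deliver 2→1:  <1:foll b7 ->
5. deliver 1→2:  <2:lead b7 ->
6. deliver 2→4:  <4:foll b7 ->
7. deliver 4→2:  nop
8. deliver 2→0:  <0:foll b7 ->
9. deliver 0→2:  nop
10. propose(2,'w'):  nop
11. deliver 2→4:  <4:foll b7 w>
12. deliver 4→2:  nop
13. deliver 2→0:  <0:foll b7 w>
14. deliver 0→2:  <2:lead b7 w>
15. timeout(0):  <0:cand b10 w>
16. deliver 0→4:  <4:foll b10 w>
17. deliver 4→0:  nop

yes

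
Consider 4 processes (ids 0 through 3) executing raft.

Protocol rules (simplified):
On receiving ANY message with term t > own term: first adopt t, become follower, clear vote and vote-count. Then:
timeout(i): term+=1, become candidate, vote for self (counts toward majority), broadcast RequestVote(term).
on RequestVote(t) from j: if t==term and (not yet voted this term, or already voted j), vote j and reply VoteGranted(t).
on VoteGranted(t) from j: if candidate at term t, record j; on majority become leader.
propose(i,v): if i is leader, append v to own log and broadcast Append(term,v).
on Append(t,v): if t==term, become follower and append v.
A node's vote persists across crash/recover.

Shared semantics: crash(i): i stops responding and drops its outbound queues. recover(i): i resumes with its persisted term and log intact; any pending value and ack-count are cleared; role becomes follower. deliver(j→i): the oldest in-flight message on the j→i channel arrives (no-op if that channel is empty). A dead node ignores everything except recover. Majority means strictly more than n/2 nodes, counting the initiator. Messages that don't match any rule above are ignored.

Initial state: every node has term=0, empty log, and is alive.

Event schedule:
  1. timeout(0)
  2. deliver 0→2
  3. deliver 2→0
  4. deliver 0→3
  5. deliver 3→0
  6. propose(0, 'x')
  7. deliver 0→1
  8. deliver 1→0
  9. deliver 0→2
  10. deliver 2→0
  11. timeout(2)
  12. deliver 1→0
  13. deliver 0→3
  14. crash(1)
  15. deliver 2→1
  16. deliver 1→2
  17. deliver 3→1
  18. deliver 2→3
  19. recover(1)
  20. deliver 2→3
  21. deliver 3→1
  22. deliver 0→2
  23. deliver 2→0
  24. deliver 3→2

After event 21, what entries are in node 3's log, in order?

x

[1] timeout(0) → N0(cand t1 [-])
[2] deliver 0→2 → N2(foll t1 [-])
[3] deliver 2→0 → ∅
[4] deliver 0→3 → N3(foll t1 [-])
[5] deliver 3→0 → N0(lead t1 [-])
[6] propose(0,'x') → N0(lead t1 [x])
[7] deliver 0→1 → N1(foll t1 [-])
[8] deliver 1→0 → ∅
[9] deliver 0→2 → N2(foll t1 [x])
[10] deliver 2→0 → ∅
[11] timeout(2) → N2(cand t2 [x])
[12] deliver 1→0 → ∅
[13] deliver 0→3 → N3(foll t1 [x])
[14] crash(1) → N1(✗foll t1 [-])
[15] deliver 2→1 → ∅
[16] deliver 1→2 → ∅
[17] deliver 3→1 → ∅
[18] deliver 2→3 → N3(foll t2 [x])
[19] recover(1) → N1(foll t1 [-])
[20] deliver 2→3 → ∅
[21] deliver 3→1 → ∅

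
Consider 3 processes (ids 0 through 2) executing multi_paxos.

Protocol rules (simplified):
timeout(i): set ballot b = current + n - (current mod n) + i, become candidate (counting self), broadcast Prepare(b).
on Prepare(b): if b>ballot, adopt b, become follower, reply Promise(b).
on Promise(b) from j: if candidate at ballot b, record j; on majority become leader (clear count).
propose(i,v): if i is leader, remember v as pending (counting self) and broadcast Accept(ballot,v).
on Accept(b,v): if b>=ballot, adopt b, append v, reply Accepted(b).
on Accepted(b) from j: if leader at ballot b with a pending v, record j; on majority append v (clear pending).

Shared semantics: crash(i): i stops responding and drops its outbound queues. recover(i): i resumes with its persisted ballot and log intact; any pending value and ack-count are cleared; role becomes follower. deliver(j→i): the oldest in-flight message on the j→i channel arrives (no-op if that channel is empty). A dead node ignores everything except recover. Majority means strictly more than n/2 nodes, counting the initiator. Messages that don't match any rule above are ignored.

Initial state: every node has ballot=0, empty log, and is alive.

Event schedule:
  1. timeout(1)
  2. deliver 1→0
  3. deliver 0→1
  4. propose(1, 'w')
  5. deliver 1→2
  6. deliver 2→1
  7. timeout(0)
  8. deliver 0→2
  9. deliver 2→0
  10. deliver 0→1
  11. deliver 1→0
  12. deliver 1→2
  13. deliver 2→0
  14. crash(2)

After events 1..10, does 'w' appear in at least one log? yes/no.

no

[1] timeout(1) → N1(cand b4 [-])
[2] deliver 1→0 → N0(foll b4 [-])
[3] deliver 0→1 → N1(lead b4 [-])
[4] propose(1,'w') → ∅
[5] deliver 1→2 → N2(foll b4 [-])
[6] deliver 2→1 → ∅
[7] timeout(0) → N0(cand b6 [-])
[8] deliver 0→2 → N2(foll b6 [-])
[9] deliver 2→0 → N0(lead b6 [-])
[10] deliver 0→1 → N1(foll b6 [-])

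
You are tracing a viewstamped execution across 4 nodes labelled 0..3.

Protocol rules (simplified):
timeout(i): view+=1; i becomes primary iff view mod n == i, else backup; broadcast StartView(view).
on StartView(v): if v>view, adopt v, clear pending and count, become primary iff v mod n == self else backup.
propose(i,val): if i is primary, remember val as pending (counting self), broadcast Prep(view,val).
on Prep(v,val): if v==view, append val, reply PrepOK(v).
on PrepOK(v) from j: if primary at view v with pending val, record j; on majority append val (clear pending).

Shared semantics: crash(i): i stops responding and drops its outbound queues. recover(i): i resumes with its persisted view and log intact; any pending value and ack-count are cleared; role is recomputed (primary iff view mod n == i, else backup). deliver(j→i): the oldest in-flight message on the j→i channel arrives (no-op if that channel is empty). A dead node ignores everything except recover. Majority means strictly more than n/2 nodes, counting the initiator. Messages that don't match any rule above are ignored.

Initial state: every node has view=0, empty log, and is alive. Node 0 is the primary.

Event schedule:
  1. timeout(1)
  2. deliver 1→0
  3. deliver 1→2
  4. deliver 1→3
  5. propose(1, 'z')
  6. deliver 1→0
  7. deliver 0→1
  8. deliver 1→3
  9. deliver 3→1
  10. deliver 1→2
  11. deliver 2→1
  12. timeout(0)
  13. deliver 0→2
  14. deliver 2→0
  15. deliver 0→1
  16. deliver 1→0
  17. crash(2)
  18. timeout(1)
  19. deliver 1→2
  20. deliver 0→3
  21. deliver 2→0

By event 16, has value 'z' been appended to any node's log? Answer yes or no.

yes

1. timeout(1):  <1:prim v1 ->
2. deliver 1→0:  <0:back v1 ->
3. deliver 1→2:  <2:back v1 ->
4. deliver 1→3:  <3:back v1 ->
5. propose(1,'z'):  nop
6. deliver 1→0:  <0:back v1 z>
7. deliver 0→1:  nop
8. deliver 1→3:  <3:back v1 z>
9. deliver 3→1:  <1:prim v1 z>
10. deliver 1→2:  <2:back v1 z>
11. deliver 2→1:  nop
12. timeout(0):  <0:back v2 z>
13. deliver 0→2:  <2:prim v2 z>
14. deliver 2→0:  nop
15. deliver 0→1:  <1:back v2 z>
16. deliver 1→0:  nop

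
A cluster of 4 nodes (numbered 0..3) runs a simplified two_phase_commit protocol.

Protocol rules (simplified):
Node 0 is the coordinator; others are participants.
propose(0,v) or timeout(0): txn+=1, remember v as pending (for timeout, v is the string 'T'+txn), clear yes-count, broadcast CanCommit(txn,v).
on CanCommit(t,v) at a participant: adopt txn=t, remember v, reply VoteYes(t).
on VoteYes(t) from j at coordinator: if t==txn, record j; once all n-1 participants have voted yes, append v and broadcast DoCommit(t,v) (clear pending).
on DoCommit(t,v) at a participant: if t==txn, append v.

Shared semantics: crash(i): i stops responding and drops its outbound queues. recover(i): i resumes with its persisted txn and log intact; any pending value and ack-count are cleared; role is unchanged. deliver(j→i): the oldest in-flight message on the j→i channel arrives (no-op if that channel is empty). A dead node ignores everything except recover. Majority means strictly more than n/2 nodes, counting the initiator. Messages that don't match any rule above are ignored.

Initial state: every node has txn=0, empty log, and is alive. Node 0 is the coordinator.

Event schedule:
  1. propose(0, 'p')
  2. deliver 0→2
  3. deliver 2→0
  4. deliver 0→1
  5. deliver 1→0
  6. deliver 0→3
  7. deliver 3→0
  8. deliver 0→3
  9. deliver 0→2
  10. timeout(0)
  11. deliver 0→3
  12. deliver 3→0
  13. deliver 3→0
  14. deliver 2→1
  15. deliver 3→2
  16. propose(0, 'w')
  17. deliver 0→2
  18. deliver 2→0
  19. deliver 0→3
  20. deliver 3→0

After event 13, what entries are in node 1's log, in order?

empty

e1 propose(0,'p'): 0[coor,t=1,-]
e2 deliver 0→2: 2[part,t=1,-]
e3 deliver 2→0: ·
e4 deliver 0→1: 1[part,t=1,-]
e5 deliver 1→0: ·
e6 deliver 0→3: 3[part,t=1,-]
e7 deliver 3→0: 0[coor,t=1,p]
e8 deliver 0→3: 3[part,t=1,p]
e9 deliver 0→2: 2[part,t=1,p]
e10 timeout(0): 0[coor,t=2,p]
e11 deliver 0→3: 3[part,t=2,p]
e12 deliver 3→0: ·
e13 deliver 3→0: ·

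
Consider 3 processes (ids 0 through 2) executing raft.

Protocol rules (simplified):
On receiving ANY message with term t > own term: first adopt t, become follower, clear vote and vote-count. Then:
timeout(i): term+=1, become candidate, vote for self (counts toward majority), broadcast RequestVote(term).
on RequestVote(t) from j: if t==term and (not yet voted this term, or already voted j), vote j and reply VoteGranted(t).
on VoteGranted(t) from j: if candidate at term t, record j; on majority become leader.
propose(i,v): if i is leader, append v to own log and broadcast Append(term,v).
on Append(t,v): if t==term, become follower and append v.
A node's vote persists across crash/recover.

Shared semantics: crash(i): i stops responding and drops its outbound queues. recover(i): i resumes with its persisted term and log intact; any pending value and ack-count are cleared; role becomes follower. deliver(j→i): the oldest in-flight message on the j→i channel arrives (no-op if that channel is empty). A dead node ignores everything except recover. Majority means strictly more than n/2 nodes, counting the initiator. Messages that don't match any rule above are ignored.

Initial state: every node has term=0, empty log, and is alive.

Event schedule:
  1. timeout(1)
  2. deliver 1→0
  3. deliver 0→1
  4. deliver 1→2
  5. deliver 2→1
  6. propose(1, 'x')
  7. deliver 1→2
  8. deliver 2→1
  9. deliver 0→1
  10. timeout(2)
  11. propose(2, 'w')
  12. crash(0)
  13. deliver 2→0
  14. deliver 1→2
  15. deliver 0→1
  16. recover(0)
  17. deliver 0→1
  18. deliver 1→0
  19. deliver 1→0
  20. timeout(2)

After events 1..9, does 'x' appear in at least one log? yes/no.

yes

1. timeout(1):  <1:cand t1 ->
2. deliver 1→0:  <0:foll t1 ->
3. deliver 0→1:  <1:lead t1 ->
4. deliver 1→2:  <2:foll t1 ->
5. deliver 2→1:  nop
6. propose(1,'x'):  <1:lead t1 x>
7. deliver 1→2:  <2:foll t1 x>
8. deliver 2→1:  nop
9. deliver 0→1:  nop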